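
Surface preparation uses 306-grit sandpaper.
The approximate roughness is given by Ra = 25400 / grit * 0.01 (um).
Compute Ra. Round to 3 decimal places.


Ra = 25400 / 306 * 0.01
= 254 / 306
= 0.830 um

0.830


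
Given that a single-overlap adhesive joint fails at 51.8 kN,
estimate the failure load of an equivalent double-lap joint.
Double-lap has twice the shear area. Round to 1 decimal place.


Double-lap factor = 2
Expected load = 51.8 * 2 = 103.6 kN

103.6


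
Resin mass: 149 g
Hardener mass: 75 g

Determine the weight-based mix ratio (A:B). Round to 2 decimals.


Ratio = 149 / 75 = 1.99

1.99


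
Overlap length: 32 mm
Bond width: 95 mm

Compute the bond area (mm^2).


Bond area = 32 * 95 = 3040 mm^2

3040


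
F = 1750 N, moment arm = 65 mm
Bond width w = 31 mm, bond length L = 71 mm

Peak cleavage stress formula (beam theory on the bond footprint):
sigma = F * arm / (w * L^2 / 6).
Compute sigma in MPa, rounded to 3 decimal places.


sigma = (1750 * 65) / (31 * 5041 / 6)
= 113750 * 6 / 156271
= 682500 / 156271
= 4.367 MPa

4.367


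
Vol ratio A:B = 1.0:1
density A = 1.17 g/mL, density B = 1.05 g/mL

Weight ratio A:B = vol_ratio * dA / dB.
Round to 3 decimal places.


Weight ratio = 1.0 * 1.17 / 1.05
= 1.114

1.114


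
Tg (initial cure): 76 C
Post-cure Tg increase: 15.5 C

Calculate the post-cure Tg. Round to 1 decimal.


Post-cure Tg = 76 + 15.5 = 91.5 C

91.5


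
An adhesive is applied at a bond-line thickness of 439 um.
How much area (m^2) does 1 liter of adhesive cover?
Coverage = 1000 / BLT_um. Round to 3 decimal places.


Coverage = 1000 / 439 = 2.278 m^2

2.278


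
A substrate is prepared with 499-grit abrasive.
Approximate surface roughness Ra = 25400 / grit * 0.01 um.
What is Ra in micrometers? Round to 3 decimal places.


Ra = 25400 / 499 * 0.01 = 0.509 um

0.509


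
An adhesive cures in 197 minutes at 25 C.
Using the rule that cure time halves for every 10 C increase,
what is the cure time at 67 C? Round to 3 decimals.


Factor = 2^((67 - 25) / 10) = 18.3792
Cure time = 197 / 18.3792
= 10.719 minutes

10.719


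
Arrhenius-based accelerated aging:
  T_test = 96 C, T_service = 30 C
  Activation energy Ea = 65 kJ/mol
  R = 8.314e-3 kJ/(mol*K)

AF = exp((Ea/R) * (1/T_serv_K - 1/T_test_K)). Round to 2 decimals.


T_test_K = 369.15, T_serv_K = 303.15
AF = exp((65/8.314e-3) * (1/303.15 - 1/369.15))
= 100.58

100.58


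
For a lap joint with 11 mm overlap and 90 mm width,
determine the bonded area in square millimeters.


Area = 11 * 90 = 990 mm^2

990


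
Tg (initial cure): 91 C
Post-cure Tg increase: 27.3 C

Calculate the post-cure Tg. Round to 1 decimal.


Post-cure Tg = 91 + 27.3 = 118.3 C

118.3


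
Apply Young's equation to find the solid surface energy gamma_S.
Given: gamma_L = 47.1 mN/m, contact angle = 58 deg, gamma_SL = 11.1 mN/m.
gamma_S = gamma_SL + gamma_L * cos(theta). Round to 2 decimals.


theta_rad = 58 * pi/180 = 1.012291
gamma_S = 11.1 + 47.1 * cos(1.012291)
= 36.06 mN/m

36.06


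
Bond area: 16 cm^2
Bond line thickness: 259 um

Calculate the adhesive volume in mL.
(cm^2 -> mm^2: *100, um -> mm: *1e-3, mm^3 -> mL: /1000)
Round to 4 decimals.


V = 16*100 * 259*1e-3 / 1000
= 0.4144 mL

0.4144


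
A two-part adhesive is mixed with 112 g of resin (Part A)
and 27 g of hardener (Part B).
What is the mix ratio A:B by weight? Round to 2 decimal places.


Mix ratio = mass_A / mass_B
= 112 / 27
= 4.15

4.15


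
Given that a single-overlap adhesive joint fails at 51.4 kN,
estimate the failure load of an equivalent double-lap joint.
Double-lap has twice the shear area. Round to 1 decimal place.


Double-lap factor = 2
Expected load = 51.4 * 2 = 102.8 kN

102.8


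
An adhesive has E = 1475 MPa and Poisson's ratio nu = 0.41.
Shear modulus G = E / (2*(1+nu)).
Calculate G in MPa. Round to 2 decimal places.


G = 1475 / (2*(1+0.41))
= 1475 / 2.82
= 523.05 MPa

523.05


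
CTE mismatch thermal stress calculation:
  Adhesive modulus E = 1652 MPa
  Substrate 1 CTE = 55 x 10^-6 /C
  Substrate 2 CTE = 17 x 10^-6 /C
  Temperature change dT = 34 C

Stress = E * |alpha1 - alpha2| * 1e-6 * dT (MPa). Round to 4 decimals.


delta_alpha = |55 - 17| = 38 x 10^-6/C
Stress = 1652 * 38e-6 * 34
= 2.1344 MPa

2.1344


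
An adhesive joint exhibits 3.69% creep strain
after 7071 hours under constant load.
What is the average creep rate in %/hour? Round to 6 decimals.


Creep rate = strain / time
= 3.69 / 7071
= 0.000522 %/h

0.000522


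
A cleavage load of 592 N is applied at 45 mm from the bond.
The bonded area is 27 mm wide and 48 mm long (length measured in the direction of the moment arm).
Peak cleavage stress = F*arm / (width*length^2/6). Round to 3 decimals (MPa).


Moment = 592 * 45 = 26640 N*mm
Section modulus = 27 * 2304 / 6 = 62208 / 6 mm^3
Stress = 26640 / (62208 / 6) = 159840 / 62208
= 2.569 MPa

2.569


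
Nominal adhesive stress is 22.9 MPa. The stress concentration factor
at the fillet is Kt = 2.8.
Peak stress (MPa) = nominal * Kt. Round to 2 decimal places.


Peak = 22.9 * 2.8 = 64.12 MPa

64.12


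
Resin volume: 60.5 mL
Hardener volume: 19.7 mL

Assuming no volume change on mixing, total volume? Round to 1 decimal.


V_total = 60.5 + 19.7 = 80.2 mL

80.2


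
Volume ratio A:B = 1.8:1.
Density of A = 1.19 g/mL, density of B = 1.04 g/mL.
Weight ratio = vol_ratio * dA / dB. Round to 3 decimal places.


Wt ratio = 1.8 * 1.19 / 1.04
= 2.060

2.060


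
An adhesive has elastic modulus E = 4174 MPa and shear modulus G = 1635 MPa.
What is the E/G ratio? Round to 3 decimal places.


E/G = 4174 / 1635 = 2.553

2.553


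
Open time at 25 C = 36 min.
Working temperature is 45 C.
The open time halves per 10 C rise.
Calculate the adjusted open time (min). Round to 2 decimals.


factor = 2^((45 - 25) / 10) = 4.0000
ot = 36 / 4.0000 = 9.00 min

9.00


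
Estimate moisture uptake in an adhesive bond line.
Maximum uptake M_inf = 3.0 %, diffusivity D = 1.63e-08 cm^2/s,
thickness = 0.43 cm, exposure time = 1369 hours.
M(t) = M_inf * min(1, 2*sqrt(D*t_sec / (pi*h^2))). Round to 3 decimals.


Convert time: 1369 h = 4928400 s
ratio = min(1, 2*sqrt(1.63e-08*4928400/(pi*0.43^2)))
= 0.743761
M(t) = 3.0 * 0.743761 = 2.231%

2.231


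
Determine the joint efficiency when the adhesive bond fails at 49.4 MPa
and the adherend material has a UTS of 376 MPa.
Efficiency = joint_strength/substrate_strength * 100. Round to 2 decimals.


Joint efficiency = 49.4 / 376 * 100
= 13.14%

13.14


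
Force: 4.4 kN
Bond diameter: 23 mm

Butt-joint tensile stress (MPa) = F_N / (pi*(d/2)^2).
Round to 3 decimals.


F_N = 4.4 * 1000 = 4400.0 N
A = pi*(11.5)^2 = 415.4756 mm^2
stress = 4400.0 / 415.4756 = 10.590 MPa

10.590


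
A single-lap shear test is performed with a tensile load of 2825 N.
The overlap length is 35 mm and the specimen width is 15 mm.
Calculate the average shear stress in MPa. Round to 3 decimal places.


Shear stress = F / (overlap * width)
= 2825 / (35 * 15)
= 2825 / 525
= 5.381 MPa

5.381


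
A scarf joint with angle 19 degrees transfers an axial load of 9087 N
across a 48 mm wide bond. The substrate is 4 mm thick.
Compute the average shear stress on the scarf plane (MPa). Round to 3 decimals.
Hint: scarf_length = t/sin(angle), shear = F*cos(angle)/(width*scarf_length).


scarf_length = 4 / sin(19 deg) = 12.2862 mm
cos(19 deg) = 0.945519
shear stress = 9087 * 0.945519 / (48 * 12.2862)
= 14.569 MPa

14.569


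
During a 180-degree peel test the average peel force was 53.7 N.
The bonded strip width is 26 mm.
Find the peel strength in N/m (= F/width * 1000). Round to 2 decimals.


Peel strength = F/width * 1000
= 53.7 / 26 * 1000
= 2065.38 N/m

2065.38


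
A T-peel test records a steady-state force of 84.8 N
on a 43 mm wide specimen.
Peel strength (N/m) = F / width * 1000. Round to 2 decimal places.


Peel strength = 84.8 / 43 * 1000
= 1972.09 N/m

1972.09


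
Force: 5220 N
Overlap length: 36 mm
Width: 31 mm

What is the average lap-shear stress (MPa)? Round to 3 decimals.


Average shear stress = F / (overlap * width)
= 5220 / (36 * 31)
= 4.677 MPa

4.677


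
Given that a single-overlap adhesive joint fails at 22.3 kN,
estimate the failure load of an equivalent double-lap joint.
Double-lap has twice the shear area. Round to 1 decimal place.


Double-lap factor = 2
Expected load = 22.3 * 2 = 44.6 kN

44.6


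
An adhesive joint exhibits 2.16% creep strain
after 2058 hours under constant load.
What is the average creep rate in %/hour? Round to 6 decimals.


Creep rate = strain / time
= 2.16 / 2058
= 0.001050 %/h

0.001050


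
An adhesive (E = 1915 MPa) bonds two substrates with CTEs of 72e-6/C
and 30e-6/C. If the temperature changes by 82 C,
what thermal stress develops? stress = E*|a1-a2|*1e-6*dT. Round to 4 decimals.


Stress = 1915 * |72 - 30| * 1e-6 * 82
= 6.5953 MPa

6.5953


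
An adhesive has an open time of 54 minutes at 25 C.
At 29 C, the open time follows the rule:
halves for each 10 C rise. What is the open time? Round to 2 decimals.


Factor = 2^((29-25)/10) = 1.3195
Open time = 54 / 1.3195 = 40.92 min

40.92


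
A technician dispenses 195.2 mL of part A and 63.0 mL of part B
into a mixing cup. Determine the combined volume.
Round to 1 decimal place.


Combined volume = 195.2 + 63.0
= 258.2 mL

258.2


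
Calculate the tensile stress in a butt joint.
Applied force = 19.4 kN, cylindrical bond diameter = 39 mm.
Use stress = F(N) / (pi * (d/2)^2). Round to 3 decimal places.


A = pi * 19.5^2 = 1194.5906 mm^2
sigma = 19400.0 / 1194.5906 = 16.240 MPa

16.240


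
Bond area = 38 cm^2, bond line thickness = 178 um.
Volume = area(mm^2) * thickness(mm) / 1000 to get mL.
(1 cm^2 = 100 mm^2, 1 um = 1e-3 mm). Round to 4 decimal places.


area_mm2 = 38 * 100 = 3800
blt_mm = 178 * 1e-3 = 0.178
vol_mm3 = 3800 * 0.178 = 676.4
vol_mL = 676.4 / 1000 = 0.6764 mL

0.6764


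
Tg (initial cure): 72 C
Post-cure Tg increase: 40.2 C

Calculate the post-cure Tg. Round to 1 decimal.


Post-cure Tg = 72 + 40.2 = 112.2 C

112.2


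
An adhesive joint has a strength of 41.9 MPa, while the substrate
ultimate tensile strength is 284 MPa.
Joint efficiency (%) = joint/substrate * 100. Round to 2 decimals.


Efficiency = 41.9 / 284 * 100
= 14.75%

14.75


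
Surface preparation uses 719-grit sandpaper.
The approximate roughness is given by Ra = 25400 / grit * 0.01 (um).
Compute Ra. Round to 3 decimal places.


Ra = 25400 / 719 * 0.01
= 254 / 719
= 0.353 um

0.353


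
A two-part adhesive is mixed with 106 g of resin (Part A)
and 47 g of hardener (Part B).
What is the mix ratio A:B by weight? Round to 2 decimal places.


Mix ratio = mass_A / mass_B
= 106 / 47
= 2.26

2.26


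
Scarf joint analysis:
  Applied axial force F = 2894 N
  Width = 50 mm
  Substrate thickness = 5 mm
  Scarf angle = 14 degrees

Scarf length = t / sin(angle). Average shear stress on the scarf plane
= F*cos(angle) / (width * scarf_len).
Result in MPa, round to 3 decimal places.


Scarf length = 5 / sin(14 deg) = 20.6678 mm
cos(14 deg) = 0.970296
Shear = 2894 * 0.970296 / (50 * 20.6678)
= 2.717 MPa

2.717


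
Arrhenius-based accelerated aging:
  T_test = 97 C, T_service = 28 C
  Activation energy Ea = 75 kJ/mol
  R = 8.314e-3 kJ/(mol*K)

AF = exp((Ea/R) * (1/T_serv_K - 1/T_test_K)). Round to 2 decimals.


T_test_K = 370.15, T_serv_K = 301.15
AF = exp((75/8.314e-3) * (1/301.15 - 1/370.15))
= 266.11

266.11


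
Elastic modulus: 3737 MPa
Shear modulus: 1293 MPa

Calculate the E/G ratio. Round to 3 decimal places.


E / G = 3737 / 1293 = 2.890

2.890


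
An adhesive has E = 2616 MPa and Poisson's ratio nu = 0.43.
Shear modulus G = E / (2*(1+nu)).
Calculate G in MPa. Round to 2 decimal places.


G = 2616 / (2*(1+0.43))
= 2616 / 2.86
= 914.69 MPa

914.69


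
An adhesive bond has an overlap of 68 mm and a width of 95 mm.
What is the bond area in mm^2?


Bond area = overlap * width
= 68 * 95
= 6460 mm^2

6460


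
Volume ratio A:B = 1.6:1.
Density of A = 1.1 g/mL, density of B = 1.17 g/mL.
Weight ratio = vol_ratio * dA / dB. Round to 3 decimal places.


Wt ratio = 1.6 * 1.1 / 1.17
= 1.504

1.504


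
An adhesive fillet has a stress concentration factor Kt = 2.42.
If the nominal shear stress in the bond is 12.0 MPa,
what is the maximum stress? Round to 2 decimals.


Max stress = 12.0 * 2.42 = 29.04 MPa

29.04


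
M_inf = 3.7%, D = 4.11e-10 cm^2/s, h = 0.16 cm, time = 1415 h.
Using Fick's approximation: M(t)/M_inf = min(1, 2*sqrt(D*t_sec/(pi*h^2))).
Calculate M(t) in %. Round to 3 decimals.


t = 5094000 s
ratio = min(1, 2*sqrt(4.11e-10*5094000/(pi*0.0256)))
= 0.322690
M(t) = 3.7 * 0.322690 = 1.194%

1.194


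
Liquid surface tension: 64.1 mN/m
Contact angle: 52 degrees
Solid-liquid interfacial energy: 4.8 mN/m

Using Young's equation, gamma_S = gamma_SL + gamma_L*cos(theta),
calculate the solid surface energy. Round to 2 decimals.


gamma_S = 4.8 + 64.1 * cos(52)
= 44.26 mN/m

44.26


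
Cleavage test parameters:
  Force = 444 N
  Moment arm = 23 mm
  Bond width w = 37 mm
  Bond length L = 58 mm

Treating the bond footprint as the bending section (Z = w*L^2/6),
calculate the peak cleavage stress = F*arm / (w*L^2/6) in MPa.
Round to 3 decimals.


M = 444 * 23 = 10212 N*mm
Z = 37 * 58^2 / 6 = 124468 / 6 mm^3
sigma = M / Z = 6 * 10212 / 124468 = 61272 / 124468
= 0.492 MPa

0.492


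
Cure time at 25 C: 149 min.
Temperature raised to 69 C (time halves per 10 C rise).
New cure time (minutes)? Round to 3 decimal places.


Acceleration factor = 2^(44/10) = 21.1121
New time = 149 / 21.1121 = 7.058 min

7.058


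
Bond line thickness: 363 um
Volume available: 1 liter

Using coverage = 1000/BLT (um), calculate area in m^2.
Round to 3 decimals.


1 L = 1e6 mm^3, thickness = 363 um = 0.363 mm
Area = 1e6 / 0.363 mm^2 = (1e6 / 0.363) / 1e6 m^2 = 1000 / 363 m^2
= 2.755 m^2

2.755


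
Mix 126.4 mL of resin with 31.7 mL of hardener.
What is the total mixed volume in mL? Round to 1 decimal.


Total = 126.4 + 31.7 = 158.1 mL

158.1


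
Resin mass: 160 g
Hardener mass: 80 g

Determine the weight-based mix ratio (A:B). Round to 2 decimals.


Ratio = 160 / 80 = 2.00

2.00


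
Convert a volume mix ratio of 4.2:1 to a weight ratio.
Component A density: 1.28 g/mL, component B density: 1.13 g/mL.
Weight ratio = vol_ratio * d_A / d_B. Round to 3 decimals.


= 4.2 * 1.28 / 1.13 = 4.758

4.758


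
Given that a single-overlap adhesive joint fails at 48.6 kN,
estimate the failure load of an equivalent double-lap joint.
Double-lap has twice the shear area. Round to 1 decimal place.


Double-lap factor = 2
Expected load = 48.6 * 2 = 97.2 kN

97.2


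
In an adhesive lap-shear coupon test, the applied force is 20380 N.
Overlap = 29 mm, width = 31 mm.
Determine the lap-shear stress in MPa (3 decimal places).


stress = F / (overlap * width)
= 20380 / (29 * 31)
= 22.670 MPa

22.670


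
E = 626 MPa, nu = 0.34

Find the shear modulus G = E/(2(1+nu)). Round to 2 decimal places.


G = 626 / (2 * 1.34)
= 233.58 MPa

233.58


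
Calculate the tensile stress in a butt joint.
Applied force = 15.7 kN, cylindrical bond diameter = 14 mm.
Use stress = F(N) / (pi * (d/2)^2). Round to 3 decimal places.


A = pi * 7.0^2 = 153.9380 mm^2
sigma = 15700.0 / 153.9380 = 101.989 MPa

101.989


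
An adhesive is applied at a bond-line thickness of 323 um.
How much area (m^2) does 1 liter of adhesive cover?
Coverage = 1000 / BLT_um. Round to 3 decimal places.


Coverage = 1000 / 323 = 3.096 m^2

3.096


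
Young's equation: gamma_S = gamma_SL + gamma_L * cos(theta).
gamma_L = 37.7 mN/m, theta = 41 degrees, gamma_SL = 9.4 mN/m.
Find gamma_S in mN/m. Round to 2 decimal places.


cos(41 deg) = 0.754710
gamma_S = 9.4 + 37.7 * 0.754710
= 37.85 mN/m

37.85


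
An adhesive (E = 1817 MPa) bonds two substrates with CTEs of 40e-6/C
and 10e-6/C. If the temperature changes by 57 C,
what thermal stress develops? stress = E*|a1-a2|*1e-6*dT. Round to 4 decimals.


Stress = 1817 * |40 - 10| * 1e-6 * 57
= 3.1071 MPa

3.1071


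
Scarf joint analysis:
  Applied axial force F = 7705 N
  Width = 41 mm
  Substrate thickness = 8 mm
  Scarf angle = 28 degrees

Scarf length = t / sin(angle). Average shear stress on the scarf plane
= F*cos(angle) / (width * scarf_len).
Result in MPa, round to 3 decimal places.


Scarf length = 8 / sin(28 deg) = 17.0404 mm
cos(28 deg) = 0.882948
Shear = 7705 * 0.882948 / (41 * 17.0404)
= 9.737 MPa

9.737


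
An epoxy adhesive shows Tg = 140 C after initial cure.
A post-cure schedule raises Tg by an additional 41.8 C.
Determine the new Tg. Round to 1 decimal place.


New Tg = 140 + 41.8
= 181.8 C

181.8


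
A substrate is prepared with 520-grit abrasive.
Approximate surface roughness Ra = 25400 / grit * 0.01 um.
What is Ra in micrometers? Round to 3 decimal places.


Ra = 25400 / 520 * 0.01 = 0.488 um

0.488


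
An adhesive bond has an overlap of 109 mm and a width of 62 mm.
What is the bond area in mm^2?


Bond area = overlap * width
= 109 * 62
= 6758 mm^2

6758


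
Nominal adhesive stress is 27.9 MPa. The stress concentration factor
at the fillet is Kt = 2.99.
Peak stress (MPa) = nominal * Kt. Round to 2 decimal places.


Peak = 27.9 * 2.99 = 83.42 MPa

83.42


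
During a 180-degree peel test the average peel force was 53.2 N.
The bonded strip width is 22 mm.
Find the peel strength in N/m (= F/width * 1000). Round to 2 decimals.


Peel strength = F/width * 1000
= 53.2 / 22 * 1000
= 2418.18 N/m

2418.18


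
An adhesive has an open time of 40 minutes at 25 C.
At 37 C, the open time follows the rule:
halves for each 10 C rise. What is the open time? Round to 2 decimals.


Factor = 2^((37-25)/10) = 2.2974
Open time = 40 / 2.2974 = 17.41 min

17.41


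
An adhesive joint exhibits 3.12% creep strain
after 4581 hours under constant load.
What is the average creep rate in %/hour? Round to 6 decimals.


Creep rate = strain / time
= 3.12 / 4581
= 0.000681 %/h

0.000681


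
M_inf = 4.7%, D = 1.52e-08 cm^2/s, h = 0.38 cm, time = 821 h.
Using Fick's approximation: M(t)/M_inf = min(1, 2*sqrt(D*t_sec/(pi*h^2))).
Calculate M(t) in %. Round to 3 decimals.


t = 2955600 s
ratio = min(1, 2*sqrt(1.52e-08*2955600/(pi*0.1444)))
= 0.629385
M(t) = 4.7 * 0.629385 = 2.958%

2.958


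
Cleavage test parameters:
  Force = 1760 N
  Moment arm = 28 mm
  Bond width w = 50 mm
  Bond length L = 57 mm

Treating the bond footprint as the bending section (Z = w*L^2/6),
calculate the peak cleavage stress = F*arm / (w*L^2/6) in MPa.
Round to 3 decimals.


M = 1760 * 28 = 49280 N*mm
Z = 50 * 57^2 / 6 = 162450 / 6 mm^3
sigma = M / Z = 6 * 49280 / 162450 = 295680 / 162450
= 1.820 MPa

1.820


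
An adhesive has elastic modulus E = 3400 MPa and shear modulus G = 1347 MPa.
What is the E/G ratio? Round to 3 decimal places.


E/G = 3400 / 1347 = 2.524

2.524


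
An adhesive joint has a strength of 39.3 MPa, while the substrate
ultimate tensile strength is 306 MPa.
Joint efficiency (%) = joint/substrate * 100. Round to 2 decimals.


Efficiency = 39.3 / 306 * 100
= 12.84%

12.84


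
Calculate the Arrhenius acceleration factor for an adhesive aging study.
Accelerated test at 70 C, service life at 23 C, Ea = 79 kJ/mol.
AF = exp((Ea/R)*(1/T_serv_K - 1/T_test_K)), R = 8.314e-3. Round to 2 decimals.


T_test = 343.15 K, T_serv = 296.15 K
Ea/R = 79 / 0.008314 = 9502.04
AF = exp(9502.04 * (1/296.15 - 1/343.15))
= 81.01

81.01


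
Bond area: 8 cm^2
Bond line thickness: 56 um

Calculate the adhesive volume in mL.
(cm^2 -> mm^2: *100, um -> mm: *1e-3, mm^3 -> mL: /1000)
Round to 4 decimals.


V = 8*100 * 56*1e-3 / 1000
= 0.0448 mL

0.0448


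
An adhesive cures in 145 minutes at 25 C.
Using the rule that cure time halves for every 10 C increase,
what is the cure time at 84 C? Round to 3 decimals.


Factor = 2^((84 - 25) / 10) = 59.7141
Cure time = 145 / 59.7141
= 2.428 minutes

2.428


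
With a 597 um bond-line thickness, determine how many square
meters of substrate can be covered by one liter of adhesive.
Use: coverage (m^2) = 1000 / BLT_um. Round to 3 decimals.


Coverage = 1000 / 597 = 1.675 m^2

1.675


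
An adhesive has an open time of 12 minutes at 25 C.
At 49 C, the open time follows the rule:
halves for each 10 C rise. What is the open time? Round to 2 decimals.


Factor = 2^((49-25)/10) = 5.2780
Open time = 12 / 5.2780 = 2.27 min

2.27


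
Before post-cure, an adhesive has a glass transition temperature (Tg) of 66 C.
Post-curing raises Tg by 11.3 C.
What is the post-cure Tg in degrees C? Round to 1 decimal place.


Tg_post = Tg_base + delta_Tg
= 66 + 11.3
= 77.3 C

77.3


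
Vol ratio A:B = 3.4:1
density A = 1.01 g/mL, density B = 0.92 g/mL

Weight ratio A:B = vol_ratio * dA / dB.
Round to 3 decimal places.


Weight ratio = 3.4 * 1.01 / 0.92
= 3.733

3.733


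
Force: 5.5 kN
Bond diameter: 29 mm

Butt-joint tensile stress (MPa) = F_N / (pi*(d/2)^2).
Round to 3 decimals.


F_N = 5.5 * 1000 = 5500.0 N
A = pi*(14.5)^2 = 660.5199 mm^2
stress = 5500.0 / 660.5199 = 8.327 MPa

8.327


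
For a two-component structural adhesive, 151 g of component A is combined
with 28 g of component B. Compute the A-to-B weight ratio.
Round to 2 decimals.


Weight ratio A:B = 151 / 28
= 5.39

5.39


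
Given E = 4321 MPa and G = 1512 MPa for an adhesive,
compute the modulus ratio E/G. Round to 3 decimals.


E/G ratio = 4321 / 1512 = 2.858

2.858


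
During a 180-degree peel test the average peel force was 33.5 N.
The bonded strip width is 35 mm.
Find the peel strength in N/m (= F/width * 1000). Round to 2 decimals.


Peel strength = F/width * 1000
= 33.5 / 35 * 1000
= 957.14 N/m

957.14


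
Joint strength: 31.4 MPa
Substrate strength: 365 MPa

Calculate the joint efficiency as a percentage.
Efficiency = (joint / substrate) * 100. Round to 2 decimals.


Efficiency = (31.4 / 365) * 100 = 8.60%

8.60


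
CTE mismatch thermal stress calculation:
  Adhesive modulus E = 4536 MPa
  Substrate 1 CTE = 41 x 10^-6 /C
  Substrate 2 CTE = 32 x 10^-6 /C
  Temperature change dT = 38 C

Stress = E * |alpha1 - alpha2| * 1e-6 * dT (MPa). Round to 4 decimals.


delta_alpha = |41 - 32| = 9 x 10^-6/C
Stress = 4536 * 9e-6 * 38
= 1.5513 MPa

1.5513


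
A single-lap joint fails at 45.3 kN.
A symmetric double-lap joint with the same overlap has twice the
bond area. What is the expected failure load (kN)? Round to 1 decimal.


Double-lap load = 2 * 45.3 = 90.6 kN

90.6


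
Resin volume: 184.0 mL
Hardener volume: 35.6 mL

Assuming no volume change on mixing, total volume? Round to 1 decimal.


V_total = 184.0 + 35.6 = 219.6 mL

219.6


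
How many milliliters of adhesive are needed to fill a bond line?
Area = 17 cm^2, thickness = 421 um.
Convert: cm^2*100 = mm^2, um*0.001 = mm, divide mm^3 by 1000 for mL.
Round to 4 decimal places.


= (17 * 100) * (421 * 0.001) / 1000
= 0.7157 mL

0.7157


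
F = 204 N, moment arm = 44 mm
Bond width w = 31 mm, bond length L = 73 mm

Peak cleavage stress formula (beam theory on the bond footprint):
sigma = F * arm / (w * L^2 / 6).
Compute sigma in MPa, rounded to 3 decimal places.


sigma = (204 * 44) / (31 * 5329 / 6)
= 8976 * 6 / 165199
= 53856 / 165199
= 0.326 MPa

0.326


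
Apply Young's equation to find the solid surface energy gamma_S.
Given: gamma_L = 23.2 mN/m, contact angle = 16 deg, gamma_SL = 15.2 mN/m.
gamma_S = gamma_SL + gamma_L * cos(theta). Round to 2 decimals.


theta_rad = 16 * pi/180 = 0.279253
gamma_S = 15.2 + 23.2 * cos(0.279253)
= 37.50 mN/m

37.50


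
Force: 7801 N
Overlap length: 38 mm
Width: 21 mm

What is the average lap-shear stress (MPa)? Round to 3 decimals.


Average shear stress = F / (overlap * width)
= 7801 / (38 * 21)
= 9.776 MPa

9.776


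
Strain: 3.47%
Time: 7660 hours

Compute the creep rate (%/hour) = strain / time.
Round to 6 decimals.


Creep rate = 3.47 / 7660
= 0.000453 %/h

0.000453


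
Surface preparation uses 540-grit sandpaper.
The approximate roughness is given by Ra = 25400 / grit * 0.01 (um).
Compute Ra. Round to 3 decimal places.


Ra = 25400 / 540 * 0.01
= 254 / 540
= 0.470 um

0.470


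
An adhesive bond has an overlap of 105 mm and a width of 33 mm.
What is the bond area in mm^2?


Bond area = overlap * width
= 105 * 33
= 3465 mm^2

3465


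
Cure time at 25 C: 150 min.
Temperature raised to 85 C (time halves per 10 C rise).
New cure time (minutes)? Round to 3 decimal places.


Acceleration factor = 2^(60/10) = 64.0000
New time = 150 / 64.0000 = 2.344 min

2.344


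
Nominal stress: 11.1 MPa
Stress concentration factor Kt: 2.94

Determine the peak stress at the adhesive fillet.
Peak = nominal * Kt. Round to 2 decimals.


Peak stress = 11.1 * 2.94
= 32.63 MPa

32.63


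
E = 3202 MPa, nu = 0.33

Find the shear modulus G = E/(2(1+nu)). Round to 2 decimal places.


G = 3202 / (2 * 1.33)
= 1203.76 MPa

1203.76


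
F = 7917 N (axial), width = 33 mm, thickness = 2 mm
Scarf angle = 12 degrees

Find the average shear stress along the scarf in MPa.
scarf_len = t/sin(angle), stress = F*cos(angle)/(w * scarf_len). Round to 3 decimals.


scarf_len = 2/sin(12 deg) = 9.6195
cos(12 deg) = 0.978148
stress = 7917*0.978148/(33*9.6195) = 24.395 MPa

24.395


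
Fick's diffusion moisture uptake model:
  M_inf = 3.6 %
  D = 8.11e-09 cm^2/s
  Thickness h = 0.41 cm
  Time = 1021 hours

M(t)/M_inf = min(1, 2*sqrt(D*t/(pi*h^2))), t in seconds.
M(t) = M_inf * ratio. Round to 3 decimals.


t_sec = 1021 * 3600 = 3675600
ratio = 2*sqrt(8.11e-09*3675600/(pi*0.41^2))
= min(1, 0.475166)
= 0.475166
M(t) = 3.6 * 0.475166 = 1.711 %

1.711


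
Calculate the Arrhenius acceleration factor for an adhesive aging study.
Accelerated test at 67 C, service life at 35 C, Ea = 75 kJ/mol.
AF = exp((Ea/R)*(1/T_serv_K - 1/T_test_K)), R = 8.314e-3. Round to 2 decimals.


T_test = 340.15 K, T_serv = 308.15 K
Ea/R = 75 / 0.008314 = 9020.93
AF = exp(9020.93 * (1/308.15 - 1/340.15))
= 15.71

15.71


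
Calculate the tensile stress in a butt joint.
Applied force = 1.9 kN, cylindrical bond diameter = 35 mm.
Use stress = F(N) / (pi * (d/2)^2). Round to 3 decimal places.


A = pi * 17.5^2 = 962.1128 mm^2
sigma = 1900.0 / 962.1128 = 1.975 MPa

1.975


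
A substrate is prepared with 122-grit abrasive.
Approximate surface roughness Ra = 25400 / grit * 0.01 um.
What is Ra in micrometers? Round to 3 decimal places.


Ra = 25400 / 122 * 0.01 = 2.082 um

2.082


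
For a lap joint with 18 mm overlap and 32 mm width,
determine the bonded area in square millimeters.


Area = 18 * 32 = 576 mm^2

576


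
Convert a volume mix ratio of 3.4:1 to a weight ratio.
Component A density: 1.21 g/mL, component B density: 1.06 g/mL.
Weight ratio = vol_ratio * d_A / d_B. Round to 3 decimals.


= 3.4 * 1.21 / 1.06 = 3.881

3.881


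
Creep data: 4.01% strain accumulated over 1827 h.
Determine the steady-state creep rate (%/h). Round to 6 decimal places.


Rate = 4.01 / 1827 = 0.002195 %/h

0.002195


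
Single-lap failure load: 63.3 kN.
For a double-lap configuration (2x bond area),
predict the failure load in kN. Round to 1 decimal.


Failure load = 63.3 * 2 = 126.6 kN

126.6


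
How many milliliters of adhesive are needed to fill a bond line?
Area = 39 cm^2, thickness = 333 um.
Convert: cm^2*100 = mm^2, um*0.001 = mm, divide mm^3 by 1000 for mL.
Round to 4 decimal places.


= (39 * 100) * (333 * 0.001) / 1000
= 1.2987 mL

1.2987


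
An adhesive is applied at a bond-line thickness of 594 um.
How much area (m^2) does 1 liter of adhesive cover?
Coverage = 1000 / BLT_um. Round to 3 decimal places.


Coverage = 1000 / 594 = 1.684 m^2

1.684


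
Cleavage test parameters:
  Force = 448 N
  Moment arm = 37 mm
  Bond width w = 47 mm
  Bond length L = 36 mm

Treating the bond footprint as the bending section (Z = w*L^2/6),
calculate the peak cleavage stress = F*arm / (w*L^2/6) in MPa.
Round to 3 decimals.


M = 448 * 37 = 16576 N*mm
Z = 47 * 36^2 / 6 = 60912 / 6 mm^3
sigma = M / Z = 6 * 16576 / 60912 = 99456 / 60912
= 1.633 MPa

1.633


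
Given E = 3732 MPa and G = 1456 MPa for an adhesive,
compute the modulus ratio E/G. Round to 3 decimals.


E/G ratio = 3732 / 1456 = 2.563

2.563


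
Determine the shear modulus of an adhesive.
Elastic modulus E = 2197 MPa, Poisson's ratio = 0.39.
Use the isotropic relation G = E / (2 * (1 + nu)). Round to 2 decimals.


G = 2197 / (2*(1+0.39)) = 2197 / 2.78
= 790.29 MPa

790.29


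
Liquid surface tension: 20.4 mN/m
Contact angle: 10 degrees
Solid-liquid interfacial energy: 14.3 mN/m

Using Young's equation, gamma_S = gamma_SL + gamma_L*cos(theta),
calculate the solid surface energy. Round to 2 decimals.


gamma_S = 14.3 + 20.4 * cos(10)
= 34.39 mN/m

34.39


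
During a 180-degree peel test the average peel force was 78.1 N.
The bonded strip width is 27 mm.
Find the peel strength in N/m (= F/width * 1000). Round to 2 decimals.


Peel strength = F/width * 1000
= 78.1 / 27 * 1000
= 2892.59 N/m

2892.59


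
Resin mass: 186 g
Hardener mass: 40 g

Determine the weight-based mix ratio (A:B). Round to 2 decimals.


Ratio = 186 / 40 = 4.65

4.65


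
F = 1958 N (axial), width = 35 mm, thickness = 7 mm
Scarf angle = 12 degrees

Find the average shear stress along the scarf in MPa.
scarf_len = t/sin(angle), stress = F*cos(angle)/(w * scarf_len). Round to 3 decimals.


scarf_len = 7/sin(12 deg) = 33.6681
cos(12 deg) = 0.978148
stress = 1958*0.978148/(35*33.6681) = 1.625 MPa

1.625


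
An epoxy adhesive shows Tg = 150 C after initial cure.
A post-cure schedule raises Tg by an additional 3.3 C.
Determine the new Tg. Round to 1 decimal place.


New Tg = 150 + 3.3
= 153.3 C

153.3


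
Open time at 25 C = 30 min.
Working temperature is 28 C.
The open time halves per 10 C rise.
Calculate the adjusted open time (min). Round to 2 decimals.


factor = 2^((28 - 25) / 10) = 1.2311
ot = 30 / 1.2311 = 24.37 min

24.37


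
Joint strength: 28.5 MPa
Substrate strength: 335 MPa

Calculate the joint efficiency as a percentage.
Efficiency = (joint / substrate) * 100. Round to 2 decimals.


Efficiency = (28.5 / 335) * 100 = 8.51%

8.51


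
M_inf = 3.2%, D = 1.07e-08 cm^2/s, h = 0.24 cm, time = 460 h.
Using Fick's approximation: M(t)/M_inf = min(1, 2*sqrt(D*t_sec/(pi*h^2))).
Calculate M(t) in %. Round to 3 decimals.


t = 1656000 s
ratio = min(1, 2*sqrt(1.07e-08*1656000/(pi*0.0576)))
= 0.625844
M(t) = 3.2 * 0.625844 = 2.003%

2.003


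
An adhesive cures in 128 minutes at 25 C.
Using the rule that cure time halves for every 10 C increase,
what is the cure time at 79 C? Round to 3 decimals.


Factor = 2^((79 - 25) / 10) = 42.2243
Cure time = 128 / 42.2243
= 3.031 minutes

3.031


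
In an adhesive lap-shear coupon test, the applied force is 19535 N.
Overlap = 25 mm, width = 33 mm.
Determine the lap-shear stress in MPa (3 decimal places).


stress = F / (overlap * width)
= 19535 / (25 * 33)
= 23.679 MPa

23.679


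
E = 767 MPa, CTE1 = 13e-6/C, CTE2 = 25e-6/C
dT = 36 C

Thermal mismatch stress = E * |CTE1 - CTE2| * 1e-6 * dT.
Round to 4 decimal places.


= 767 * 12e-6 * 36
= 0.3313 MPa

0.3313


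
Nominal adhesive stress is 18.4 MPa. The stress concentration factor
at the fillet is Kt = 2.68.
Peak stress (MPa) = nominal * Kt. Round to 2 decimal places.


Peak = 18.4 * 2.68 = 49.31 MPa

49.31


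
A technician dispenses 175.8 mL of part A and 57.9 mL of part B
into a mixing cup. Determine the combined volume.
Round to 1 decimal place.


Combined volume = 175.8 + 57.9
= 233.7 mL

233.7


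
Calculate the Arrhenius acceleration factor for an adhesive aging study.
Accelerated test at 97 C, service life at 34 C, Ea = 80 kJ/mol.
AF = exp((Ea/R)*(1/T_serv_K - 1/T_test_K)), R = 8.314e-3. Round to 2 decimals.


T_test = 370.15 K, T_serv = 307.15 K
Ea/R = 80 / 0.008314 = 9622.32
AF = exp(9622.32 * (1/307.15 - 1/370.15))
= 206.86

206.86


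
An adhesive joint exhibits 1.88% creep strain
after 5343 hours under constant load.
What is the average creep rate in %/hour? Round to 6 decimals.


Creep rate = strain / time
= 1.88 / 5343
= 0.000352 %/h

0.000352


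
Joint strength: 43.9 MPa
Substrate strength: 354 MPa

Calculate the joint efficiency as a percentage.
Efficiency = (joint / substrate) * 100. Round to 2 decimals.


Efficiency = (43.9 / 354) * 100 = 12.40%

12.40


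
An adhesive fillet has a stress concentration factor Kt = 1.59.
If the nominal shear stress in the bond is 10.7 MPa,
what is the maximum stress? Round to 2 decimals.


Max stress = 10.7 * 1.59 = 17.01 MPa

17.01


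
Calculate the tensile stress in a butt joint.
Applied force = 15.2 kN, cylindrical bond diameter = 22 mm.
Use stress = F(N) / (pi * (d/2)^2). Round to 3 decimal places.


A = pi * 11.0^2 = 380.1327 mm^2
sigma = 15200.0 / 380.1327 = 39.986 MPa

39.986


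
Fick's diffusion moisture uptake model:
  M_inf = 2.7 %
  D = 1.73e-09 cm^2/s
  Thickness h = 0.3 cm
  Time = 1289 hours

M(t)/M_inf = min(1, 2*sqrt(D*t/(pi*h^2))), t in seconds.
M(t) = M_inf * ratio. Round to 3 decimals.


t_sec = 1289 * 3600 = 4640400
ratio = 2*sqrt(1.73e-09*4640400/(pi*0.3^2))
= min(1, 0.337004)
= 0.337004
M(t) = 2.7 * 0.337004 = 0.910 %

0.910


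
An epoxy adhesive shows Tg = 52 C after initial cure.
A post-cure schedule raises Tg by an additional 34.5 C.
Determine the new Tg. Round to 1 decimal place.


New Tg = 52 + 34.5
= 86.5 C

86.5


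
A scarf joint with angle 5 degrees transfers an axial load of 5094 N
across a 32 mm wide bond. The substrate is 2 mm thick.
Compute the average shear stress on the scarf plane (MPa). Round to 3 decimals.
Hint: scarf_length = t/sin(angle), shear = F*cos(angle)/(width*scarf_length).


scarf_length = 2 / sin(5 deg) = 22.9474 mm
cos(5 deg) = 0.996195
shear stress = 5094 * 0.996195 / (32 * 22.9474)
= 6.911 MPa

6.911


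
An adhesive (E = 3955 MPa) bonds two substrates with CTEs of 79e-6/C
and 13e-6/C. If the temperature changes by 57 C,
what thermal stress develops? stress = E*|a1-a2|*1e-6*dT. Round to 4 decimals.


Stress = 3955 * |79 - 13| * 1e-6 * 57
= 14.8787 MPa

14.8787


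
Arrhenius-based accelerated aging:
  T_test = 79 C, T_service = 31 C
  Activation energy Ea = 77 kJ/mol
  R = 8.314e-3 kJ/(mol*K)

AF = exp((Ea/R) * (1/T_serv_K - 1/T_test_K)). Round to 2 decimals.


T_test_K = 352.15, T_serv_K = 304.15
AF = exp((77/8.314e-3) * (1/304.15 - 1/352.15))
= 63.47

63.47


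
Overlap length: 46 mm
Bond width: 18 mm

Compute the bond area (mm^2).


Bond area = 46 * 18 = 828 mm^2

828


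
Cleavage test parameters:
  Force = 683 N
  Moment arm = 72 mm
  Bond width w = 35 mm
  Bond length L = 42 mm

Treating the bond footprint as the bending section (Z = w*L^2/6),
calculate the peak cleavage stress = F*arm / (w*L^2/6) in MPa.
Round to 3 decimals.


M = 683 * 72 = 49176 N*mm
Z = 35 * 42^2 / 6 = 61740 / 6 mm^3
sigma = M / Z = 6 * 49176 / 61740 = 295056 / 61740
= 4.779 MPa

4.779


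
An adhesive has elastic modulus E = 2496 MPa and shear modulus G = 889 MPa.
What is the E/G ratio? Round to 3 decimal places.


E/G = 2496 / 889 = 2.808

2.808


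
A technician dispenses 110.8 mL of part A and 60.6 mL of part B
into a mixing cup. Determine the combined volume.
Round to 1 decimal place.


Combined volume = 110.8 + 60.6
= 171.4 mL

171.4


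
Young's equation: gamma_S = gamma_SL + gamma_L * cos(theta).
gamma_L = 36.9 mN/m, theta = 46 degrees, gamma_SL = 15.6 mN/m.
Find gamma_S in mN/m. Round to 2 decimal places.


cos(46 deg) = 0.694658
gamma_S = 15.6 + 36.9 * 0.694658
= 41.23 mN/m

41.23


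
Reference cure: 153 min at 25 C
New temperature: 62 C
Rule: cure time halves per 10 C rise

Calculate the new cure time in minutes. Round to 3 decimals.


factor = 2^((62-25)/10) = 12.9960
t_new = 153 / 12.9960 = 11.773 min

11.773


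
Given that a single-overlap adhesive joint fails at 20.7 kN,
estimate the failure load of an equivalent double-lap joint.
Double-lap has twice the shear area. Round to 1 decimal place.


Double-lap factor = 2
Expected load = 20.7 * 2 = 41.4 kN

41.4


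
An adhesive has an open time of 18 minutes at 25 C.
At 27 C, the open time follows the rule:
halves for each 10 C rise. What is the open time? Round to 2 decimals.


Factor = 2^((27-25)/10) = 1.1487
Open time = 18 / 1.1487 = 15.67 min

15.67


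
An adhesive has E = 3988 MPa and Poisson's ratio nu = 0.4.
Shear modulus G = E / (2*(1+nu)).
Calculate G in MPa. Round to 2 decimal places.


G = 3988 / (2*(1+0.4))
= 3988 / 2.80
= 1424.29 MPa

1424.29


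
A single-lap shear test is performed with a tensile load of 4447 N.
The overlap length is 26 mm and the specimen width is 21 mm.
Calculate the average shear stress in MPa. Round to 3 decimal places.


Shear stress = F / (overlap * width)
= 4447 / (26 * 21)
= 4447 / 546
= 8.145 MPa

8.145


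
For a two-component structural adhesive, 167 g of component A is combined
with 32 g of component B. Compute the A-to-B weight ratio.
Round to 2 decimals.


Weight ratio A:B = 167 / 32
= 5.22

5.22


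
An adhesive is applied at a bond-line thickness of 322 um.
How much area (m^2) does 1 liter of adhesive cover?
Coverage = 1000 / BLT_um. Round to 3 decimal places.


Coverage = 1000 / 322 = 3.106 m^2

3.106


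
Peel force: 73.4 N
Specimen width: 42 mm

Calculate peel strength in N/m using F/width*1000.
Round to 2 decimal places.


Peel strength = 73.4 / 42 * 1000 = 1747.62 N/m

1747.62


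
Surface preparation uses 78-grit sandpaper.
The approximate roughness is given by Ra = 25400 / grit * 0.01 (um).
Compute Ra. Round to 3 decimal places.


Ra = 25400 / 78 * 0.01
= 254 / 78
= 3.256 um

3.256


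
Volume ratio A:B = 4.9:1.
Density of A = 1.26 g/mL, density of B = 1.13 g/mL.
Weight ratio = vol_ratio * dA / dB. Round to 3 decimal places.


Wt ratio = 4.9 * 1.26 / 1.13
= 5.464

5.464


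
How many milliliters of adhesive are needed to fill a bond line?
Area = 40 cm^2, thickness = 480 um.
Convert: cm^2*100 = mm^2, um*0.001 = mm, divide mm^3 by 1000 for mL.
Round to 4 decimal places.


= (40 * 100) * (480 * 0.001) / 1000
= 1.9200 mL

1.9200


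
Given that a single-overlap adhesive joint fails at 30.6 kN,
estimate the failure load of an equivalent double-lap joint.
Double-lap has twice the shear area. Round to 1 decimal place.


Double-lap factor = 2
Expected load = 30.6 * 2 = 61.2 kN

61.2


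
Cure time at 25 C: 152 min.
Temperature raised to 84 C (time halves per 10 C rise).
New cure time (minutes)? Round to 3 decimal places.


Acceleration factor = 2^(59/10) = 59.7141
New time = 152 / 59.7141 = 2.545 min

2.545


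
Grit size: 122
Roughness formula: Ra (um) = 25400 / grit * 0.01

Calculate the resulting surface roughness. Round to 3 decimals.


Ra = 25400 / 122 * 0.01
= 2.082 um

2.082


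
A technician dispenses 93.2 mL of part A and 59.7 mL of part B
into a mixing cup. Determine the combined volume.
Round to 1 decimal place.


Combined volume = 93.2 + 59.7
= 152.9 mL

152.9


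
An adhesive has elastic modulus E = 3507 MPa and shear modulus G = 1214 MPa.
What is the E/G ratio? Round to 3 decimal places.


E/G = 3507 / 1214 = 2.889

2.889


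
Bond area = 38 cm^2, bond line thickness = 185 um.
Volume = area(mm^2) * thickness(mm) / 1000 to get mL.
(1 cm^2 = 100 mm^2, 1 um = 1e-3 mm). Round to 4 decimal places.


area_mm2 = 38 * 100 = 3800
blt_mm = 185 * 1e-3 = 0.185
vol_mm3 = 3800 * 0.185 = 703.0
vol_mL = 703.0 / 1000 = 0.7030 mL

0.7030


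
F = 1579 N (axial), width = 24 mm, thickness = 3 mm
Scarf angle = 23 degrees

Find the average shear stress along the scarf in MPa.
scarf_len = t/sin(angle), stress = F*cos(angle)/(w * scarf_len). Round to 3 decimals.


scarf_len = 3/sin(23 deg) = 7.6779
cos(23 deg) = 0.920505
stress = 1579*0.920505/(24*7.6779) = 7.888 MPa

7.888
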